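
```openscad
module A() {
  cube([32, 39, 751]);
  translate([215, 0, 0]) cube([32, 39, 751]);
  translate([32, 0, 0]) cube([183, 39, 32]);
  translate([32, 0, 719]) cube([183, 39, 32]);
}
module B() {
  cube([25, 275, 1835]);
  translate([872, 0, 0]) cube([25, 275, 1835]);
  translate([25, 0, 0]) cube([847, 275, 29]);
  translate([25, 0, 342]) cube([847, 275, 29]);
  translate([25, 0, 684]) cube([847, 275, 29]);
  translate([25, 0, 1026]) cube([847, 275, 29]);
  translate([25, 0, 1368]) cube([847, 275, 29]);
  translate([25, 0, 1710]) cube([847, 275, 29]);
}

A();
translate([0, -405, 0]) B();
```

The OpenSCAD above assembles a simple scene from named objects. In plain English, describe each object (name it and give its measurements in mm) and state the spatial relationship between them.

A is a picture frame with a 183×687 mm rectangular opening (x by z) and a uniform 32 mm border on every side. Frame depth is 39 mm along y. It is built from two vertical stiles running the full outside height and two horizontal rails spanning the gap between the stiles.

B is a bookshelf 897 mm wide overall, 275 mm deep and 1835 mm tall. The two sides are 25 mm thick vertical panels. 6 horizontal shelves of 29 mm thickness span between the inner faces of the sides; the lowest shelf sits on the floor and shelves are stacked with a clear vertical gap of 313 mm between each pair.

The bookshelf is on the floor beside the picture frame on its −y side.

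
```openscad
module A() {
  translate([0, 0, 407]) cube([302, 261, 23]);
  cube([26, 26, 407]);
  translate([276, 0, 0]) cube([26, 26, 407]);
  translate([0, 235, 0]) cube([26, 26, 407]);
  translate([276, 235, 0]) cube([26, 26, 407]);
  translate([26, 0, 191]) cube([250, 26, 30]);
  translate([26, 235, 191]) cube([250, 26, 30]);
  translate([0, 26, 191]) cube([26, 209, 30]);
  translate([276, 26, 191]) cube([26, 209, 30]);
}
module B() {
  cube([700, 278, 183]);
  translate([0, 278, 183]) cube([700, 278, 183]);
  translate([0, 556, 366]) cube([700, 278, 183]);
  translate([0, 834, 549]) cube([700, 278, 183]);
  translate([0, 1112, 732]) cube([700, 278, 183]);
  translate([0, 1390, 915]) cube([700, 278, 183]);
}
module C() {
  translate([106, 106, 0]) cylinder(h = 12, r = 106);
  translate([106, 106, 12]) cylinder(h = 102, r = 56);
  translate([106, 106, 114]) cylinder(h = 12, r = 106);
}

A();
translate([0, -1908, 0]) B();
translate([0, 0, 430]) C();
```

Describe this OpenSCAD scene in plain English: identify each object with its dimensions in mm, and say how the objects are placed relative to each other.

A is a four-legged stool. The seat is 302×261 mm, 23 mm thick, top at z = 430 mm. It stands on four square legs, each 26×26 mm in cross-section, from z = 0 to the seat underside, each flush with a corner of the seat. Four stretchers, 26 mm wide and 30 mm tall, connect adjacent legs with their undersides at z = 191 mm, each running between the inner faces of the legs it joins and aligned with the legs' outer faces on the other axis.

B is a straight staircase of 6 solid steps. Each step is 700 mm wide (x), 278 mm deep (y, the going) and 183 mm tall (the rise). The first step rests on the floor; each subsequent step sits one going further in +y and one rise higher in +z, directly behind and above the previous step with no overlap.

C is a spool: two coaxial disc flanges of radius 106 mm and thickness 12 mm, joined by a core cylinder of radius 56 mm and height 102 mm. The lower flange rests on z = 0 and the three cylinders share a vertical axis.

The staircase is on the floor beside the stool on its −y side. The spool is on top of the stool.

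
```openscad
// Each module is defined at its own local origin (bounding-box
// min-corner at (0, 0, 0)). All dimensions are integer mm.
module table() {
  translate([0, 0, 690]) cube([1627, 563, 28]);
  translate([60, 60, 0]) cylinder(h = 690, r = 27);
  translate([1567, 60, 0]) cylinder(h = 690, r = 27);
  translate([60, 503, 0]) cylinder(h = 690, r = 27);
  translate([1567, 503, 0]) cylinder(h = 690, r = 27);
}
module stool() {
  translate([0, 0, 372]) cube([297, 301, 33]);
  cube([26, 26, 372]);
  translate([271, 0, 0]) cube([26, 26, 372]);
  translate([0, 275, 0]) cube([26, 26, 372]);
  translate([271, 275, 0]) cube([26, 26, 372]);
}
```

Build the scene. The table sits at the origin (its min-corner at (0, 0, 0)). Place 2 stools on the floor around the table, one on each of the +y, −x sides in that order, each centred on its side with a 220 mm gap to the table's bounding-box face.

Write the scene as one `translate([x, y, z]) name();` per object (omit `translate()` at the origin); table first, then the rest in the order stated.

table();
translate([665, 783, 0]) stool();
translate([-517, 131, 0]) stool();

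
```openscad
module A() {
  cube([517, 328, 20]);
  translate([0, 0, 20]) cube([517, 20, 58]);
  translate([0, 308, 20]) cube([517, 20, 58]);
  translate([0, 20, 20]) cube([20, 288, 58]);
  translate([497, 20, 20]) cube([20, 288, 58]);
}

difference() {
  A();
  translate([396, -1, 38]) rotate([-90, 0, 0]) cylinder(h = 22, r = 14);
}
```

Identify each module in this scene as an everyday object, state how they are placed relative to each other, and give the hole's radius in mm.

A is an open box. The open box has a circular hole through its front wall. The hole's radius is 14 mm.

The subtracted cylinder has r = 14 mm.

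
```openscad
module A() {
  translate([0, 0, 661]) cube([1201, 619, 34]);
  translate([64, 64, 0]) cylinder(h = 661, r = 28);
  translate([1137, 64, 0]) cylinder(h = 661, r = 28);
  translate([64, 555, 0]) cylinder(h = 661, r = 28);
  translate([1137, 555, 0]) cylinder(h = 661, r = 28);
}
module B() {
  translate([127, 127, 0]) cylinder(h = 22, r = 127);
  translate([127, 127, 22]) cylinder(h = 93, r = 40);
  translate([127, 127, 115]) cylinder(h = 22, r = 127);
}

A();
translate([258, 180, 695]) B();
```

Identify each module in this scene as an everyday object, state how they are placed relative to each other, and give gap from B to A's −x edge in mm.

The spool's min-x is at 258; the table's min-x is 0; gap = 258 mm.

A is a table. B is a spool. The spool is on top of the table. The gap from the spool to the table's −x edge is 258 mm.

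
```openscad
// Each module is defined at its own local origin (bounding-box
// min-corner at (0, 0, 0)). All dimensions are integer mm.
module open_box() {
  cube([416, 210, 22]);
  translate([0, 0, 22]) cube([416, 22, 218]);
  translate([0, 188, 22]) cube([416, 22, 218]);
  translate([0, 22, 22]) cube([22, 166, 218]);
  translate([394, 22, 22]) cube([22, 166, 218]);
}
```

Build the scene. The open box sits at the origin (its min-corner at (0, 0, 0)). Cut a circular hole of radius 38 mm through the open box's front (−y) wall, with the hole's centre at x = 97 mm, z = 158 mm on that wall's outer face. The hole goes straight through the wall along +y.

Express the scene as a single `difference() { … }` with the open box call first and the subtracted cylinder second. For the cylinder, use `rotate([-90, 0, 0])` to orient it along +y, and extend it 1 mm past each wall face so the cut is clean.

difference() {
  open_box();
  translate([97, -1, 158]) rotate([-90, 0, 0]) cylinder(h = 24, r = 38);
}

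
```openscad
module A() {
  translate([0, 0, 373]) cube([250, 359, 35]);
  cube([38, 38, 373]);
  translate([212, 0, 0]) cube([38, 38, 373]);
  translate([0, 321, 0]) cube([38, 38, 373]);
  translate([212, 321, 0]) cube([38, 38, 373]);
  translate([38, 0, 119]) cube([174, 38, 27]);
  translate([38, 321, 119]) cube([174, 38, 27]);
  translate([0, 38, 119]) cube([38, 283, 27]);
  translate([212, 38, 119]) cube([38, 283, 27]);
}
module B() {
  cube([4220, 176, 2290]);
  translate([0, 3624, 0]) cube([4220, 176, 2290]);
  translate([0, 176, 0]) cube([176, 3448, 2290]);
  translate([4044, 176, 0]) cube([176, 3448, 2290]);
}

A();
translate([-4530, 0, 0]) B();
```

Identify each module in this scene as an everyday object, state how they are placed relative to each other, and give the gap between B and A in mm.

The house frame's nearest face is 310 mm from the stool's −x face.

A is a stool. B is a house frame. The house frame is on the floor beside the stool on its −x side. The gap between the house frame and the stool is 310 mm.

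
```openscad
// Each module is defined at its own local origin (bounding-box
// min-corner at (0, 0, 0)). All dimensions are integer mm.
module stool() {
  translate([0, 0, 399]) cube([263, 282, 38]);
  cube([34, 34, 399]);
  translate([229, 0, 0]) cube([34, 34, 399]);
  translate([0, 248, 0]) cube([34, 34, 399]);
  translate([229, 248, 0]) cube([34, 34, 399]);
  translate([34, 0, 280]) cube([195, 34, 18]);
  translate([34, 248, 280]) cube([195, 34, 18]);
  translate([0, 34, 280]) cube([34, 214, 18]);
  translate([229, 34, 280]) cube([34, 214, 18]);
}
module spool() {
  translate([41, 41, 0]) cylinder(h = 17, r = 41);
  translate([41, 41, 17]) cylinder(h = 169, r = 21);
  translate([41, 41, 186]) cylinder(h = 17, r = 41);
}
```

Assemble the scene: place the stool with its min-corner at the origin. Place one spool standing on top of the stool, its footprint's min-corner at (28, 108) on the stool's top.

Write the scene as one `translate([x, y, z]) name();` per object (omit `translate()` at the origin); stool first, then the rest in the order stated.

stool();
translate([28, 108, 437]) spool();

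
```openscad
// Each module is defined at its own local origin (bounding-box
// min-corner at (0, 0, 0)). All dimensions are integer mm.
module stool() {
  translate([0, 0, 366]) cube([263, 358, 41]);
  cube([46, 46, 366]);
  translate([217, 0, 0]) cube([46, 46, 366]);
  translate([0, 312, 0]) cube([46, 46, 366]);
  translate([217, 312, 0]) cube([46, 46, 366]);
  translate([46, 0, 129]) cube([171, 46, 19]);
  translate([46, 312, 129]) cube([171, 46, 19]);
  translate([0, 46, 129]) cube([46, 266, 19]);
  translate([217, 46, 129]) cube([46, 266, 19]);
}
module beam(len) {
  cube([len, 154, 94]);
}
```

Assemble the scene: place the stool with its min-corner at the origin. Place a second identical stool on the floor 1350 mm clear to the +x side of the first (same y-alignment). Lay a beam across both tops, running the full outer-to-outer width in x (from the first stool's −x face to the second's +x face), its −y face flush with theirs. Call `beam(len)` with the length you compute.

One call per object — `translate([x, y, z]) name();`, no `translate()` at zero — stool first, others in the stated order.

stool();
translate([1613, 0, 0]) stool();
translate([0, 0, 407]) beam(1876);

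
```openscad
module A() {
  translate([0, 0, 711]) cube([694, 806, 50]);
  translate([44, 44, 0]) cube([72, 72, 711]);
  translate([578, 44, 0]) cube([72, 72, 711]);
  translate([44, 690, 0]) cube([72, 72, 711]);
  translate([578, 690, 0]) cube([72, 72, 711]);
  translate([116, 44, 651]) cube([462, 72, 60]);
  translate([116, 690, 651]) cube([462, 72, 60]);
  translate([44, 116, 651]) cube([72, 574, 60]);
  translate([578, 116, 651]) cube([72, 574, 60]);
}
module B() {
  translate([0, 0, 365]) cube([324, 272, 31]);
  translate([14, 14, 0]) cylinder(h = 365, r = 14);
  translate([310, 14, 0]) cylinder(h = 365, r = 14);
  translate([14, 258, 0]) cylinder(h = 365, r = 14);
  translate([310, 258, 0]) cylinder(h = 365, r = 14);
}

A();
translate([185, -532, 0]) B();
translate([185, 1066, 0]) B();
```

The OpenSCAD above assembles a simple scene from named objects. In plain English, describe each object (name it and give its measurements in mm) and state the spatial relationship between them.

A is a table: top 694 mm (x) × 806 mm (y), 50 mm thick, upper face at z = 761 mm, on four 72×72 mm square legs, each inset 44 mm from the nearest pair of top edges, running from z = 0 to the bottom of the top. Four apron rails, 72 mm thick and 60 mm tall, run between adjacent legs with their top edges flush with the underside of the top and their outer faces flush with the legs' outer faces.

B is a four-legged stool. The seat is a 324×272×31 mm slab whose top surface is at z = 396 mm; four round legs, each 28 mm in diameter, run from the floor (z = 0) to the underside of the seat, each leg's axis is inset half a diameter from the nearest pair of seat edges (so the leg's bounding box is flush with the corner).

Two stools sit around the table at the −y, +y sides.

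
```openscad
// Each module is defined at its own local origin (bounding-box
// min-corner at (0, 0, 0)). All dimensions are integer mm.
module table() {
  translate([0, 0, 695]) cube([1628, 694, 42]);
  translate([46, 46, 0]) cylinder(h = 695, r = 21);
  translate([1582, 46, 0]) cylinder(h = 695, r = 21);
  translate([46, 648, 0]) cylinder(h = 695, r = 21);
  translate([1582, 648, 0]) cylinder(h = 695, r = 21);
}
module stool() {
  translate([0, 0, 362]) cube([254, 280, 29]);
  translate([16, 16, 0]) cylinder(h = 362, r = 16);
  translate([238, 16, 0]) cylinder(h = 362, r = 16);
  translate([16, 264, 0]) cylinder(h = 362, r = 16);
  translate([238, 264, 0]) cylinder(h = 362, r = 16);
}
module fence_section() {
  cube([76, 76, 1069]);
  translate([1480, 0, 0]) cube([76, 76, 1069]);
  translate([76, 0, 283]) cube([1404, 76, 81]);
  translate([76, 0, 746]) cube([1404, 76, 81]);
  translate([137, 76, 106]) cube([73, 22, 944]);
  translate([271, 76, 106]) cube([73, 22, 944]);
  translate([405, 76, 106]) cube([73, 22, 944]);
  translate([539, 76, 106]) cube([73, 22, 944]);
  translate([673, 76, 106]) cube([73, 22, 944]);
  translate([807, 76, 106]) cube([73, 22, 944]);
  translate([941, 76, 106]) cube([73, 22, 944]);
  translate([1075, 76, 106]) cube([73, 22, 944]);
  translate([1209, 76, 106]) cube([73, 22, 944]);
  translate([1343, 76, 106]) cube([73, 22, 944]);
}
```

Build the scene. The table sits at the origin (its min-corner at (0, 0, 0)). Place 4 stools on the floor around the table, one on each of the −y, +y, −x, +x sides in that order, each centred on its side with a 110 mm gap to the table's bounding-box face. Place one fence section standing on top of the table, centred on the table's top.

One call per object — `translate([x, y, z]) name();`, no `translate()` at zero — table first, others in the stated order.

table();
translate([687, -390, 0]) stool();
translate([687, 804, 0]) stool();
translate([-364, 207, 0]) stool();
translate([1738, 207, 0]) stool();
translate([36, 298, 737]) fence_section();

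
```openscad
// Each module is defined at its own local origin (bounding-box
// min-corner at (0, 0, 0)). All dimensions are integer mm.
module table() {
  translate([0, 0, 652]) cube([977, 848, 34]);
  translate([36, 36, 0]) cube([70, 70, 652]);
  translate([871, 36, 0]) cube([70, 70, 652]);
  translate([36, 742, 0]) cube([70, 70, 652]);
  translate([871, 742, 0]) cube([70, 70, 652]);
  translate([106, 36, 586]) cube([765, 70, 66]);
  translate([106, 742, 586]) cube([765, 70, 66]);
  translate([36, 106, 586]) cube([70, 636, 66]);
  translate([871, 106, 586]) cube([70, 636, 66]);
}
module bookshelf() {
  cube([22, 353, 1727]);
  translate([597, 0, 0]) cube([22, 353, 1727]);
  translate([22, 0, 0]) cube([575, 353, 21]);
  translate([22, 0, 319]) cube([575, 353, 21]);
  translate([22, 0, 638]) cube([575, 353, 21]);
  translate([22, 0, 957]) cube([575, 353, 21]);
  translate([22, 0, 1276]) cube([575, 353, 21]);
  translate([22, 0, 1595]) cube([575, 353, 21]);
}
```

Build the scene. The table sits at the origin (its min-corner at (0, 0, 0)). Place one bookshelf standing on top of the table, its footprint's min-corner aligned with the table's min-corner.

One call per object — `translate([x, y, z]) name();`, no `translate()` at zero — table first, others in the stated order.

table();
translate([0, 0, 686]) bookshelf();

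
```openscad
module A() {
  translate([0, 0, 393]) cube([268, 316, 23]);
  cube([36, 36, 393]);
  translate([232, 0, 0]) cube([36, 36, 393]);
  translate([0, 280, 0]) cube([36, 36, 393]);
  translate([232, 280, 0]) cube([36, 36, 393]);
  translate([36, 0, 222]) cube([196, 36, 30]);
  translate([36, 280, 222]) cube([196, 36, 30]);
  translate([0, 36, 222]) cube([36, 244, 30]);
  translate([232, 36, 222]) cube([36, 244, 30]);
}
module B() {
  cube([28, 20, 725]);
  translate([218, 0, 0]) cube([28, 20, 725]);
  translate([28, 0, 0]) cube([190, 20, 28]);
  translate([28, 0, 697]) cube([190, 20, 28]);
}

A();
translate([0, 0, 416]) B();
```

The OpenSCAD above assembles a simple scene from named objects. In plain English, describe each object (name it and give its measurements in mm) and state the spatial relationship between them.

A is a simple wooden stool: a rectangular seat 268 mm (x) by 316 mm (y), 23 mm thick, top face at z = 416 mm, on four square legs, each 36×36 mm in cross-section. The legs rest on z = 0, each flush with a corner of the seat. Four stretchers, 36 mm wide and 30 mm tall, connect adjacent legs with their undersides at z = 222 mm, each running between the inner faces of the legs it joins and aligned with the legs' outer faces on the other axis.

B is a rectangular picture frame lying in the x–z plane (depth along y). The opening is 190 mm wide (x) by 669 mm tall (z), surrounded by a border 28 mm wide on all four sides. The frame is 20 mm deep and is made of two full-height vertical stiles with two horizontal rails fitted between them.

The picture frame is on top of the stool.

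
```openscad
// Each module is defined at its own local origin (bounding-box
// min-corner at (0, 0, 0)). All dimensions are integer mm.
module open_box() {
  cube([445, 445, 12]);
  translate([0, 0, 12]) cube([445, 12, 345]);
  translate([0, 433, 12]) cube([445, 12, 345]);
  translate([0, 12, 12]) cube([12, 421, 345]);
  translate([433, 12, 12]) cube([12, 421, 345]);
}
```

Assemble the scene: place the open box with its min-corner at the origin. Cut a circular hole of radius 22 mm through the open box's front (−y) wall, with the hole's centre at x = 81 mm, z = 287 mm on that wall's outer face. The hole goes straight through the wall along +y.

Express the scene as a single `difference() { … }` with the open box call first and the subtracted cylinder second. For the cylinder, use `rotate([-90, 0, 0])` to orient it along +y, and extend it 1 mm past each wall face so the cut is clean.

difference() {
  open_box();
  translate([81, -1, 287]) rotate([-90, 0, 0]) cylinder(h = 14, r = 22);
}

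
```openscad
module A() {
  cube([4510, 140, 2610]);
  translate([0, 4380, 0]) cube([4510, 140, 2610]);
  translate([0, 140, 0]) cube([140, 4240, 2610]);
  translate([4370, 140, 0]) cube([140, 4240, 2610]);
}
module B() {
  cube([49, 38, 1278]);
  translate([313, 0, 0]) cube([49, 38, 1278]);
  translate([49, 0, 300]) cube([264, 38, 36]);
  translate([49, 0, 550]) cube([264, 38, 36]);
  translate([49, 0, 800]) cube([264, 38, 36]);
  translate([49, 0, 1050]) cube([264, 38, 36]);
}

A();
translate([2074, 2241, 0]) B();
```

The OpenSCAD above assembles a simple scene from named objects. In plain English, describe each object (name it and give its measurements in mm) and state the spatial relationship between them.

A is a box-shaped house frame (walls only): outside footprint 4510×4520 mm, wall height 2610 mm, wall thickness 140 mm. The two y-facing walls run the full x-width; the two x-facing walls fit between the inner faces of the y-facing walls.

B is a wooden ladder with two side rails of 49×38 mm section and 1278 mm height, set 362 mm apart overall. Between them run 4 rectangular rungs (38 mm deep, 36 mm thick), front faces flush with the rails' −y face. The bottom of the first rung is 300 mm above the floor and each subsequent rung is 250 mm higher than the one below.

The ladder sits inside the house frame, centred.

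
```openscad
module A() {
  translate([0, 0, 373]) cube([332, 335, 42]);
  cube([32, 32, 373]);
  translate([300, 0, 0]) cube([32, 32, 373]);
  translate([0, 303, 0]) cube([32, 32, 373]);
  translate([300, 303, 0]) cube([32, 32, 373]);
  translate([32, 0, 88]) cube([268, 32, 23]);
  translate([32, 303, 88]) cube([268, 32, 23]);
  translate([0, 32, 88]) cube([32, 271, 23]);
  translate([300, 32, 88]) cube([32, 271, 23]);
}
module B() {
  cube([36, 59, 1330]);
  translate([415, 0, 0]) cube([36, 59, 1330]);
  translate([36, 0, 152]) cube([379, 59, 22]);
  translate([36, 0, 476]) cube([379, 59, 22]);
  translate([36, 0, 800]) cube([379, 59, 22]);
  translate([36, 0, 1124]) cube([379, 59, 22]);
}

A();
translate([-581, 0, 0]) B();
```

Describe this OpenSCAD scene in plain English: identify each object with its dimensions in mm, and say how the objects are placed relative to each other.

A is a four-legged stool. The seat is a 332×335×42 mm slab whose top surface is at z = 415 mm; four square legs, each 32×32 mm in cross-section, run from the floor (z = 0) to the underside of the seat, each flush with a corner of the seat. Four stretchers, 32 mm wide and 23 mm tall, connect adjacent legs with their undersides at z = 88 mm, each running between the inner faces of the legs it joins and aligned with the legs' outer faces on the other axis.

B is a straight ladder. Two 36×59 mm vertical rails, 1330 mm tall, stand 451 mm apart (outside-to-outside) with their front faces coplanar on the −y side. 4 rungs, each 59 mm deep and 22 mm tall, span between the inner faces of the rails, front faces flush with the rails. The lowest rung's underside is at z = 152 mm and rungs are spaced 324 mm apart (underside to underside).

The ladder is on the floor beside the stool on its −x side.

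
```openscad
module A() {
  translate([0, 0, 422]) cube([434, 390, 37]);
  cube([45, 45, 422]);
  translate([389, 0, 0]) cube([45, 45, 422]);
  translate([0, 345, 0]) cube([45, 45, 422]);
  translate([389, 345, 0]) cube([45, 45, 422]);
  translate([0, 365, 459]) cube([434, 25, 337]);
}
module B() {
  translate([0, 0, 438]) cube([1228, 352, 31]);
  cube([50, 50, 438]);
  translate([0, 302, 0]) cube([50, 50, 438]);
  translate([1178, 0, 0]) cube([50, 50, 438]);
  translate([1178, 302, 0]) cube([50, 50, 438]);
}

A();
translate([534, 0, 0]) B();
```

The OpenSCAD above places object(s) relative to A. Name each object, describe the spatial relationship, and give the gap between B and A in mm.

A is a chair. B is a bench. The bench is on the floor beside the chair on its +x side. The gap between the bench and the chair is 100 mm.

The bench's nearest face is 100 mm from the chair's +x face.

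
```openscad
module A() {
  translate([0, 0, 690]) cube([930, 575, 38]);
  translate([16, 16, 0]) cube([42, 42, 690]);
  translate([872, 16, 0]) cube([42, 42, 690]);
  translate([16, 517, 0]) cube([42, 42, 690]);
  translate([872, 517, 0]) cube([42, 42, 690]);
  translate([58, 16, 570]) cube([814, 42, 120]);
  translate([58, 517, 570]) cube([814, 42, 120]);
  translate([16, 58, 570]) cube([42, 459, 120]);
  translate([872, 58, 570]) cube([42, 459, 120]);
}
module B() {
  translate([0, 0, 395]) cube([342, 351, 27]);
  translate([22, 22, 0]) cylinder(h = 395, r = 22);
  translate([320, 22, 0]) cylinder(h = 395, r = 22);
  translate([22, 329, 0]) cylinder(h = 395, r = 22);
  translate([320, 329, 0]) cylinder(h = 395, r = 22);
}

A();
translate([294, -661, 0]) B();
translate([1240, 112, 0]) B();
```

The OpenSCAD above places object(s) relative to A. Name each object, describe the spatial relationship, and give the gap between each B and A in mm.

Each stool's nearest face is 310 mm from the table's bounding box.

A is a table. B is a stool. Two stools sit around the table at the −y, +x sides. The gap between each stool and the table is 310 mm.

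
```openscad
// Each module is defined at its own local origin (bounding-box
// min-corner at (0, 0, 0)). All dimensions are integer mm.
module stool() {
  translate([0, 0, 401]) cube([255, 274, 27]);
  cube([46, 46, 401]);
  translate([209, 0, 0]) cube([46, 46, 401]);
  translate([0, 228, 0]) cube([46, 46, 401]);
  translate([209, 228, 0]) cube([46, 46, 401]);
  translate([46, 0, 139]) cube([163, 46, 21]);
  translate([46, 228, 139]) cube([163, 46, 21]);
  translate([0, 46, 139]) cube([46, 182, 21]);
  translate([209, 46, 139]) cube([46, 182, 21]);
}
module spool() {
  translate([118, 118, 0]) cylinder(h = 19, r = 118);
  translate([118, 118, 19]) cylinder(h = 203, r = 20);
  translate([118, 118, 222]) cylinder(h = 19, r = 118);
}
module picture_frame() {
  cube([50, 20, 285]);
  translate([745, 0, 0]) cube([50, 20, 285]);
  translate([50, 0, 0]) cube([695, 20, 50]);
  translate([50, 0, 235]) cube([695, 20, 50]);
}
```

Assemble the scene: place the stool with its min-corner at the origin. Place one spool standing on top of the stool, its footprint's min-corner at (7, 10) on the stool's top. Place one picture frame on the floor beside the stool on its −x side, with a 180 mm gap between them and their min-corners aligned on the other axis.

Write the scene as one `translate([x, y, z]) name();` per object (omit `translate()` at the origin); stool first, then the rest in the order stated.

stool();
translate([7, 10, 428]) spool();
translate([-975, 0, 0]) picture_frame();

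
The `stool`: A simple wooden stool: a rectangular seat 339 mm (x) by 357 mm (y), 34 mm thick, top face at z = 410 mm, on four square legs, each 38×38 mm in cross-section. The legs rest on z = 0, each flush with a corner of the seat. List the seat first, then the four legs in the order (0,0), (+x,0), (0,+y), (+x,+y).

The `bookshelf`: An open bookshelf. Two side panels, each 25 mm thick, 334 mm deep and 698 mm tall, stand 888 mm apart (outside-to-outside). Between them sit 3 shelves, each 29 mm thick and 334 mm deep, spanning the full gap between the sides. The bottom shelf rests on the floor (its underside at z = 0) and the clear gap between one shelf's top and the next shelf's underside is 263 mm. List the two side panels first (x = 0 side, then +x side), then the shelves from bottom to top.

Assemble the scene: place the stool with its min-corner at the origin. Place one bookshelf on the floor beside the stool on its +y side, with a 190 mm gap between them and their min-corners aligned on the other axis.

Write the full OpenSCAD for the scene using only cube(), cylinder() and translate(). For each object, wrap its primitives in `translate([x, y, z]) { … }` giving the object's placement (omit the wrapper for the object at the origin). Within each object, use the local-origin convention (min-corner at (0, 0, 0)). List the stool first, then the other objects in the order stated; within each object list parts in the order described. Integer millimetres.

translate([0, 0, 376]) cube([339, 357, 34]);
cube([38, 38, 376]);
translate([301, 0, 0]) cube([38, 38, 376]);
translate([0, 319, 0]) cube([38, 38, 376]);
translate([301, 319, 0]) cube([38, 38, 376]);
translate([0, 547, 0]) {
  cube([25, 334, 698]);
  translate([863, 0, 0]) cube([25, 334, 698]);
  translate([25, 0, 0]) cube([838, 334, 29]);
  translate([25, 0, 292]) cube([838, 334, 29]);
  translate([25, 0, 584]) cube([838, 334, 29]);
}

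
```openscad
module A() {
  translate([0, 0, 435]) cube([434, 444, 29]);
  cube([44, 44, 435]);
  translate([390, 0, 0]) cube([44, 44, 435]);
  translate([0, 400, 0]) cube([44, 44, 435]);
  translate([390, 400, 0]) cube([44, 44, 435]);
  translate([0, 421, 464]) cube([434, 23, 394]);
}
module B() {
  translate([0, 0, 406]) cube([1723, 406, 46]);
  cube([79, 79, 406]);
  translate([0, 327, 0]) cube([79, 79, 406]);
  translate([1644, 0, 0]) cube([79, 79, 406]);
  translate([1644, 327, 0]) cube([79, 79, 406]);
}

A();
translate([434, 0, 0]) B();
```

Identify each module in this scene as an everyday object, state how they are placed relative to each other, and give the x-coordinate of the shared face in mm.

The chair's +x face and the bench's −x face are both at x = 434 mm.

A is a chair. B is a bench. The bench is against the chair's +x side, with their −y faces flush. The x-coordinate of the shared face is 434 mm.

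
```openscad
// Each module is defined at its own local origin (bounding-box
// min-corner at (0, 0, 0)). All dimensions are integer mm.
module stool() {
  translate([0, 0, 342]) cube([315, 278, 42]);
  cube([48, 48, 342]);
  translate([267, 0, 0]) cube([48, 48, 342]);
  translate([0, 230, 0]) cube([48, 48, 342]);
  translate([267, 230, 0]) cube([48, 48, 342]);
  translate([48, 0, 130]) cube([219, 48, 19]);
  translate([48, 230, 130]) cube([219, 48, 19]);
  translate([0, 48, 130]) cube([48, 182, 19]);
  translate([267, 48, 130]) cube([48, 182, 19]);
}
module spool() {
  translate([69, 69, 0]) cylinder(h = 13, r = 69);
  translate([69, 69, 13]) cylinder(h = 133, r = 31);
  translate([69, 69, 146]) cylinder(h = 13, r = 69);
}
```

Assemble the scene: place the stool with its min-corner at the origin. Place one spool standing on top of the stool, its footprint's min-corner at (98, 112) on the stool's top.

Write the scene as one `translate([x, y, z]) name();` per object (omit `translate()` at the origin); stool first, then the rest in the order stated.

stool();
translate([98, 112, 384]) spool();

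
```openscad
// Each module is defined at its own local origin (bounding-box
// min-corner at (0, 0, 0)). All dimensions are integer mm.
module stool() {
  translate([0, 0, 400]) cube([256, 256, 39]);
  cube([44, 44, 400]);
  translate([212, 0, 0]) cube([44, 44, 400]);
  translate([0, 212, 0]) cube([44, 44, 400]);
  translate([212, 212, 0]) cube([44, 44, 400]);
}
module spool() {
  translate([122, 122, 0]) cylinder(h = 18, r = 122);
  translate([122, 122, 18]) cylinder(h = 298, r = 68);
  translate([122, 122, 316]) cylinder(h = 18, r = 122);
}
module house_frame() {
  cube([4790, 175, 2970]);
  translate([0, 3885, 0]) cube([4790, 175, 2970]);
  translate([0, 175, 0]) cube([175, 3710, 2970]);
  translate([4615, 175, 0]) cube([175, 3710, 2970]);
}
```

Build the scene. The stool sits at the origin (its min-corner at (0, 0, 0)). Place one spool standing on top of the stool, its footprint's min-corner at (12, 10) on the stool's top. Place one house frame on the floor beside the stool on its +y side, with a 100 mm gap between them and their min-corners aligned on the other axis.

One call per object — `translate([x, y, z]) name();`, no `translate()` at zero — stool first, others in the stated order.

stool();
translate([12, 10, 439]) spool();
translate([0, 356, 0]) house_frame();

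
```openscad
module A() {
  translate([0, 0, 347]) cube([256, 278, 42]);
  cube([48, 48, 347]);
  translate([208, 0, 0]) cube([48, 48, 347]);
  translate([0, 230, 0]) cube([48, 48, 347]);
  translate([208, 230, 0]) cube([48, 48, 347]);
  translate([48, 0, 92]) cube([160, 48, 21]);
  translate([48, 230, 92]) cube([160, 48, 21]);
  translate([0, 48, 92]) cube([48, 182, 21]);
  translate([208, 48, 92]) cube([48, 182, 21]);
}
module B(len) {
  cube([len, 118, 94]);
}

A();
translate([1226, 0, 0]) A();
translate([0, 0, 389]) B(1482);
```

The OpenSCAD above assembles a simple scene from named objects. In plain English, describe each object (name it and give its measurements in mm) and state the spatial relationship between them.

A is a four-legged stool. The seat is 256×278 mm, 42 mm thick, top at z = 389 mm. It stands on four square legs, each 48×48 mm in cross-section, from z = 0 to the seat underside, each flush with a corner of the seat. Four stretchers, 48 mm wide and 21 mm tall, connect adjacent legs with their undersides at z = 92 mm, each running between the inner faces of the legs it joins and aligned with the legs' outer faces on the other axis.

B is a rectangular beam 1482 mm long (x), 118 mm deep (y), 94 mm thick (z).

The beam spans the tops of two stools placed 970 mm apart, resting at z = 389 mm.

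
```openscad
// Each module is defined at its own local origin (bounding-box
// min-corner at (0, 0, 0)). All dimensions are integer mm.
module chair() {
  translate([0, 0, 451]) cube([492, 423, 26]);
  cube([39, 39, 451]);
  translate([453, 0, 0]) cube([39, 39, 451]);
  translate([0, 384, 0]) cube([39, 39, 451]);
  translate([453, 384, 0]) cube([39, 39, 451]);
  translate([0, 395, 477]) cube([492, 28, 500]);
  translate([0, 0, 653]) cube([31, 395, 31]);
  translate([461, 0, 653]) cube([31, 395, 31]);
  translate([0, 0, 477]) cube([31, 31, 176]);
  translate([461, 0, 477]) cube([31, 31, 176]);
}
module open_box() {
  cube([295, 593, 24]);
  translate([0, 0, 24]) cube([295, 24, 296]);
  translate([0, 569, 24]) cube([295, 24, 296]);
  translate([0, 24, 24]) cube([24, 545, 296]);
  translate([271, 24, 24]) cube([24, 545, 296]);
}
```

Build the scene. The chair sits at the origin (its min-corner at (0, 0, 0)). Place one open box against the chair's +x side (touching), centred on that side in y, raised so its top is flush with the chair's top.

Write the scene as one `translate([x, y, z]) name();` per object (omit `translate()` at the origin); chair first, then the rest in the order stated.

chair();
translate([492, -85, 657]) open_box();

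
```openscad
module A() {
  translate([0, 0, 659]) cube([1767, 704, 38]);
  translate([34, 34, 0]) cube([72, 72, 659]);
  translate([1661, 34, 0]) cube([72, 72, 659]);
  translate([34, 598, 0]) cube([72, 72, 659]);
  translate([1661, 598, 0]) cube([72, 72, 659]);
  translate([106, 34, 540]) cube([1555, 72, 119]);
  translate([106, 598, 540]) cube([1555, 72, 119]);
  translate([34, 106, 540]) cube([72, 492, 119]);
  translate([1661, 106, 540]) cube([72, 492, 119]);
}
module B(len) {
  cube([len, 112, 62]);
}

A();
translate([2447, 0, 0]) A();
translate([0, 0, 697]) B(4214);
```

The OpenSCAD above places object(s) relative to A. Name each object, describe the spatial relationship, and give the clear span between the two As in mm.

A is a table. B is a beam. A beam spans the tops of two tables. The clear span between the two tables is 680 mm.

Second table starts at x = 2447; first ends at x = 1767; clear span = 2447 − 1767 = 680 mm.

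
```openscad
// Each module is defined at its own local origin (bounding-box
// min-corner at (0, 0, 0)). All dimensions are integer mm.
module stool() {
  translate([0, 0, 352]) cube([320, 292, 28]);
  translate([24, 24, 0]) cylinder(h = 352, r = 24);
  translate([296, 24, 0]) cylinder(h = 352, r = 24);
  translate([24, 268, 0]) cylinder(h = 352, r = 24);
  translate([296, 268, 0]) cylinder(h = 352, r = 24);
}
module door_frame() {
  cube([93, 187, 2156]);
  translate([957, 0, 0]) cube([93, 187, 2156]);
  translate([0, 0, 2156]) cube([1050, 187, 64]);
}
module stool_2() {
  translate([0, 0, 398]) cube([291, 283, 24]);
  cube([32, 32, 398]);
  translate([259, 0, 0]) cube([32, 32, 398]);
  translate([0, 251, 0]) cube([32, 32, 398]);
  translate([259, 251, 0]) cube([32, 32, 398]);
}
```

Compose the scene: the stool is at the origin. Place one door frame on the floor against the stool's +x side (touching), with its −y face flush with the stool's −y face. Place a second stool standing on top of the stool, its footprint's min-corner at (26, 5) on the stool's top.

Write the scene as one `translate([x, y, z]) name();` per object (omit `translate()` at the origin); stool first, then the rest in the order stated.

stool();
translate([320, 0, 0]) door_frame();
translate([26, 5, 380]) stool_2();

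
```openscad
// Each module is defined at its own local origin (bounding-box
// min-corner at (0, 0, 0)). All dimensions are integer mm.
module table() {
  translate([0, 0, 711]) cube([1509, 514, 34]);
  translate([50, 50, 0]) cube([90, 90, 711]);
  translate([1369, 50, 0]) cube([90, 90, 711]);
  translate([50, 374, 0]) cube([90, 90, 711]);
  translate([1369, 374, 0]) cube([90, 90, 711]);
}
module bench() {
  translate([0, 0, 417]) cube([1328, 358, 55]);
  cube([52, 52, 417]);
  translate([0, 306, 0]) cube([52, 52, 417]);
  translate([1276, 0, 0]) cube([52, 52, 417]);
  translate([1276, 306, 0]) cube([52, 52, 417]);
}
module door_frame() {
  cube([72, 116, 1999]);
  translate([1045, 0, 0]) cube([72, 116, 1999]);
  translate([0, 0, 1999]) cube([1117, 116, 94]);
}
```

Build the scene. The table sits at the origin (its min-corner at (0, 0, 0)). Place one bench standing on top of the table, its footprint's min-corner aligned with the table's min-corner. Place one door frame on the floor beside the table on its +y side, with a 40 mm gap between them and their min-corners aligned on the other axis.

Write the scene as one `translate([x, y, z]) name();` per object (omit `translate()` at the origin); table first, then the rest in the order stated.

table();
translate([0, 0, 745]) bench();
translate([0, 554, 0]) door_frame();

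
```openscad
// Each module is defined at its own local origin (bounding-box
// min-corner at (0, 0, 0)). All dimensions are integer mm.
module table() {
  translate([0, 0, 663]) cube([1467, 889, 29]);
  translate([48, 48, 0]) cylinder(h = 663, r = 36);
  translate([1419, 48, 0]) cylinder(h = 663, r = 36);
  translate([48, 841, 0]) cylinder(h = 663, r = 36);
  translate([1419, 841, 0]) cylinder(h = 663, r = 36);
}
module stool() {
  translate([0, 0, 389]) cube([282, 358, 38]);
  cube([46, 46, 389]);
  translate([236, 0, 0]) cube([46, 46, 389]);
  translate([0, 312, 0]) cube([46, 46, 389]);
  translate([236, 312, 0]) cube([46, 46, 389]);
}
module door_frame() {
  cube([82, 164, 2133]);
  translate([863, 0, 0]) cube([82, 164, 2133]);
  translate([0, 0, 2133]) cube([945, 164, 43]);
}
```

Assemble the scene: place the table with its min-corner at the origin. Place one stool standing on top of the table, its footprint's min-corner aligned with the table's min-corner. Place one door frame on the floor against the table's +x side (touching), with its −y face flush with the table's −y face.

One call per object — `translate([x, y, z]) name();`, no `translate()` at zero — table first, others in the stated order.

table();
translate([0, 0, 692]) stool();
translate([1467, 0, 0]) door_frame();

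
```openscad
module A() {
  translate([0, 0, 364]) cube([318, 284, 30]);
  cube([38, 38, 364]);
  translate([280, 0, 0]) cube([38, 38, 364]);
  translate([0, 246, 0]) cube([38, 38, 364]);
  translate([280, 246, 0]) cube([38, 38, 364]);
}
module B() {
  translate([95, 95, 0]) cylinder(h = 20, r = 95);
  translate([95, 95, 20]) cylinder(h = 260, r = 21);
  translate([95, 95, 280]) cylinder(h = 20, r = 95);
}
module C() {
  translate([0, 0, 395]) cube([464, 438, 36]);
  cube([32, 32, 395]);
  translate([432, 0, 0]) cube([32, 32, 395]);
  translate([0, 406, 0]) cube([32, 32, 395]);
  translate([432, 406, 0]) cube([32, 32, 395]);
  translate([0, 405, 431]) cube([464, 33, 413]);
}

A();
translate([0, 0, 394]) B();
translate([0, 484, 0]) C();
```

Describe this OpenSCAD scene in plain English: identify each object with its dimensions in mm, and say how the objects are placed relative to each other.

A is a four-legged stool. The seat is 318×284 mm, 30 mm thick, top at z = 394 mm. It stands on four square legs, each 38×38 mm in cross-section, from z = 0 to the seat underside, each flush with a corner of the seat.

B is a spool: two coaxial disc flanges of radius 95 mm and thickness 20 mm, joined by a core cylinder of radius 21 mm and height 260 mm. The lower flange rests on z = 0 and the three cylinders share a vertical axis.

C is a chair: 464×438 mm seat, 36 mm thick, top at z = 431 mm, on four 32 mm square corner legs flush with the seat edges. A 33 mm thick backrest slab spans the full seat width, extending 413 mm above the seat top, its back face flush with the seat's +y edge.

The spool is on top of the stool. The chair is on the floor beside the stool on its +y side.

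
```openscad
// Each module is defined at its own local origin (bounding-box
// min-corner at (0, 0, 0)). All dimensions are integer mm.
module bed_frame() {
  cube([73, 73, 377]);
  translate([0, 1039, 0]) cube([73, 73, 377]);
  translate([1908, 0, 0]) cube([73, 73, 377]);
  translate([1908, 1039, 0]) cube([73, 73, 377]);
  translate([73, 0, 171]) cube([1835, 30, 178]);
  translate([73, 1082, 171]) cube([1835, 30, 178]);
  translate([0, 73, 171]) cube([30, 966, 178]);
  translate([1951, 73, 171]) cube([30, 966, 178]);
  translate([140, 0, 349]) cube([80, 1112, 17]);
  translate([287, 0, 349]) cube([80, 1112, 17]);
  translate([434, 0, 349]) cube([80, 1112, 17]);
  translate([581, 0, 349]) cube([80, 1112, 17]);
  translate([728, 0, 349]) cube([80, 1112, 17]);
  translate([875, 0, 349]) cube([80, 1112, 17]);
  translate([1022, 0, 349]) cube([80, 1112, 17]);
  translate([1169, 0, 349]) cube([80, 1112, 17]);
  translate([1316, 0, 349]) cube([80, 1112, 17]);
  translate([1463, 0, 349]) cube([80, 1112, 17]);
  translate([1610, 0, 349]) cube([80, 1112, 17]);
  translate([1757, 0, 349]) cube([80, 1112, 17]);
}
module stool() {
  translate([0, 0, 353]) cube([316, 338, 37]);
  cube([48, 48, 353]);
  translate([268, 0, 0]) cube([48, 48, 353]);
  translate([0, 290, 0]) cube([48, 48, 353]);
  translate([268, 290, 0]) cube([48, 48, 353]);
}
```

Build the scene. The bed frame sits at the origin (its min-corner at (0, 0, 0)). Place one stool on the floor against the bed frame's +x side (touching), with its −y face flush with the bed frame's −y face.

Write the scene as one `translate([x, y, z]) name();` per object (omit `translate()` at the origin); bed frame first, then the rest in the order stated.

bed_frame();
translate([1981, 0, 0]) stool();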